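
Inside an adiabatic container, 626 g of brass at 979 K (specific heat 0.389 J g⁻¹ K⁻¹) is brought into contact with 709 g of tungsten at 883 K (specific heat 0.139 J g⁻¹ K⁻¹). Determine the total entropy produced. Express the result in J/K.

ΔS_total = 0.368 J/K

Energy balance: T_f = (m₁c₁T₁ + m₂c₂T₂)/(m₁c₁ + m₂c₂) = 951.34 K.
ΔS₁ = m₁c₁ ln(T_f/T₁) = 243.514 × ln(951.34/979) = -6.979 J/K.
ΔS₂ = m₂c₂ ln(T_f/T₂) = 98.551 × ln(951.34/883) = 7.347 J/K.
ΔS_total = -6.979 + 7.347 = 0.368 J/K.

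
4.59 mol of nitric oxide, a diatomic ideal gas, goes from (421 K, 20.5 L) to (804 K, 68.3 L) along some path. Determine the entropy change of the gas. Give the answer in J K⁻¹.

ΔS = 108 J/K

Entropy is a state function: ΔS = nC_V ln(T₂/T₁) + nR ln(V₂/V₁), with C_V = 5R/2 = 20.79 J mol⁻¹ K⁻¹ for a diatomic ideal gas.
ΔS = 4.59 × [20.79 × ln(804/421) + 8.314 × ln(68.3/20.5)] = 108 J/K.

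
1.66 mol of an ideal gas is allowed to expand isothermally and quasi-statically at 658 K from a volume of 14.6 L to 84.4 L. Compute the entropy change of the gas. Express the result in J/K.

ΔS_gas = 24.2 J/K

For an isothermal ideal gas ΔS_gas = nR ln(V₂/V₁) = 1.66 × 8.314 × ln(84.4/14.6) = 24.2 J/K.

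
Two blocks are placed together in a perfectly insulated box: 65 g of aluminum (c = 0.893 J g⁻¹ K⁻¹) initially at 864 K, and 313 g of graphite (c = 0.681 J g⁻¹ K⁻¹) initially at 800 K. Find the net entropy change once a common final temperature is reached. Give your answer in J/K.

ΔS_total = 0.137 J/K

Energy balance: T_f = (m₁c₁T₁ + m₂c₂T₂)/(m₁c₁ + m₂c₂) = 813.7 K.
ΔS₁ = m₁c₁ ln(T_f/T₁) = 58.045 × ln(813.7/864) = -3.482 J/K.
ΔS₂ = m₂c₂ ln(T_f/T₂) = 213.153 × ln(813.7/800) = 3.619 J/K.
ΔS_total = -3.482 + 3.619 = 0.137 J/K.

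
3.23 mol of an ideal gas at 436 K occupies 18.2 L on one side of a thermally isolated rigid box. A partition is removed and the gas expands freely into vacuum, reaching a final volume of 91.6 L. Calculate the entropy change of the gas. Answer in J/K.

For an ideal gas in free expansion Q = 0 and W = 0, so T is unchanged.
Entropy is a state function; using a reversible isothermal path, ΔS_gas = nR ln(V₂/V₁) = 3.23 × 8.314 × ln(91.6/18.2) = 43.4 J/K.

ΔS_gas = 43.4 J/K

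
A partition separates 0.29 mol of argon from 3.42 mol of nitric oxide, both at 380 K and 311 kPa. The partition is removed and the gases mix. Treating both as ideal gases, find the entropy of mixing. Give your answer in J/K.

Mole fractions: x_A = 0.29/3.71 = 0.0782, x_B = 0.922.
ΔS_mix = −R(n_A ln x_A + n_B ln x_B) = −8.314 × (0.29 ln 0.0782 + 3.42 ln 0.922) = 8.46 J/K.

ΔS_mix = 8.46 J/K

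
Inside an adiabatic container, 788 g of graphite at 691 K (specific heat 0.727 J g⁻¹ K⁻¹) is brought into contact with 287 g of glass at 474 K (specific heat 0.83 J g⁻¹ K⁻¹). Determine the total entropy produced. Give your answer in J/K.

ΔS_total = 11.3 J/K

Energy balance: T_f = (m₁c₁T₁ + m₂c₂T₂)/(m₁c₁ + m₂c₂) = 627.27 K.
ΔS₁ = m₁c₁ ln(T_f/T₁) = 572.876 × ln(627.27/691) = -55.43 J/K.
ΔS₂ = m₂c₂ ln(T_f/T₂) = 238.21 × ln(627.27/474) = 66.74 J/K.
ΔS_total = -55.43 + 66.74 = 11.3 J/K.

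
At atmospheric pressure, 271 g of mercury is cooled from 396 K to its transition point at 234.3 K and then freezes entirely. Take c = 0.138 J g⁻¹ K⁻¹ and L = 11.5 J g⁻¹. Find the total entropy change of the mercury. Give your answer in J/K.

ΔS = -32.9 J/K

Cooling step: ΔS₁ = m c ln(T_tr/T_i) = 271 × 0.138 × ln(234.3/396) = -19.63 J/K.
Phase change: ΔS₂ = −mL/T_tr = −271 × 11.5 / 234.3 = -13.3 J/K.
ΔS_total = (-19.63) + (-13.3) = -32.9 J/K.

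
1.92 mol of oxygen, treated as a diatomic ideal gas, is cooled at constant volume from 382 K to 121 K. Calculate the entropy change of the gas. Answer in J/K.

ΔS = -45.9 J/K

At constant volume, ΔS = nC_V ln(T₂/T₁) with C_V = 5R/2 = 20.79 J mol⁻¹ K⁻¹.
ΔS = 1.92 × 20.79 × ln(121/382) = -45.9 J/K.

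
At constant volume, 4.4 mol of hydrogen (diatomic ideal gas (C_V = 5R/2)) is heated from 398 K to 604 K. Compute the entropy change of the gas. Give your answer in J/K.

ΔS = 38.1 J/K

At constant volume, ΔS = nC_V ln(T₂/T₁) with C_V = 5R/2 = 20.79 J mol⁻¹ K⁻¹.
ΔS = 4.4 × 20.79 × ln(604/398) = 38.1 J/K.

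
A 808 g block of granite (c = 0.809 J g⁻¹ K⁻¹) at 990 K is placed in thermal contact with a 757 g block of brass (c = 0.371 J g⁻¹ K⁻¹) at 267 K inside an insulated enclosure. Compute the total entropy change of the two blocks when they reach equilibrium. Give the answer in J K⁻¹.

Energy balance: T_f = (m₁c₁T₁ + m₂c₂T₂)/(m₁c₁ + m₂c₂) = 772.72 K.
ΔS₁ = m₁c₁ ln(T_f/T₁) = 653.672 × ln(772.72/990) = -162 J/K.
ΔS₂ = m₂c₂ ln(T_f/T₂) = 280.847 × ln(772.72/267) = 298.4 J/K.
ΔS_total = -162 + 298.4 = 136 J/K.

ΔS_total = 136 J/K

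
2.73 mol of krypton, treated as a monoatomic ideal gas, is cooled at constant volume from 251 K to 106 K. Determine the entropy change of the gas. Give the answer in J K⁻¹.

ΔS = -29.3 J/K

At constant volume, ΔS = nC_V ln(T₂/T₁) with C_V = 3R/2 = 12.47 J mol⁻¹ K⁻¹.
ΔS = 2.73 × 12.47 × ln(106/251) = -29.3 J/K.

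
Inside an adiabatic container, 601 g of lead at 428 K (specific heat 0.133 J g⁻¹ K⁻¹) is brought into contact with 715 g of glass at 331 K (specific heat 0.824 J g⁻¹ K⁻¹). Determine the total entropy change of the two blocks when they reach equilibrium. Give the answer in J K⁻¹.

Energy balance: T_f = (m₁c₁T₁ + m₂c₂T₂)/(m₁c₁ + m₂c₂) = 342.59 K.
ΔS₁ = m₁c₁ ln(T_f/T₁) = 79.933 × ln(342.59/428) = -17.79 J/K.
ΔS₂ = m₂c₂ ln(T_f/T₂) = 589.16 × ln(342.59/331) = 20.27 J/K.
ΔS_total = -17.79 + 20.27 = 2.48 J/K.

ΔS_total = 2.48 J/K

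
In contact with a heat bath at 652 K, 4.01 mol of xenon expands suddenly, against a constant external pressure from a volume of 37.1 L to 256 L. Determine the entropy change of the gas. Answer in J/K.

ΔS_gas = 64.4 J/K

Entropy is a state function, so ΔS_gas depends only on the end states.
For an isothermal ideal gas ΔS_gas = nR ln(V₂/V₁) = 4.01 × 8.314 × ln(256/37.1) = 64.4 J/K.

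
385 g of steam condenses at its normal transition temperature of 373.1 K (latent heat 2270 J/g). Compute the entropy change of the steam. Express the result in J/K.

Heat released by the substance: Q = −mL = −385 × 2270 = −873950 J.
At constant T, ΔS = Q_rev/T = −873950 / 373.1 = -2340 J/K.

ΔS = -2340 J/K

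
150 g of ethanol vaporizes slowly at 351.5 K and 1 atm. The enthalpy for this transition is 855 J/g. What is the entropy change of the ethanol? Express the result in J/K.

ΔS = 365 J/K

Heat absorbed by the substance: Q = mL = 150 × 855 = 128250 J.
At constant T, ΔS = Q_rev/T = 128250 / 351.5 = 365 J/K.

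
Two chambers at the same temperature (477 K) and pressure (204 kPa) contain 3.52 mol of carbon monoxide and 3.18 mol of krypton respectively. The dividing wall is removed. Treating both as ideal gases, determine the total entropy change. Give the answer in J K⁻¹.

ΔS_mix = 38.5 J/K

Mole fractions: x_A = 3.52/6.7 = 0.525, x_B = 0.475.
ΔS_mix = −R(n_A ln x_A + n_B ln x_B) = −8.314 × (3.52 ln 0.525 + 3.18 ln 0.475) = 38.5 J/K.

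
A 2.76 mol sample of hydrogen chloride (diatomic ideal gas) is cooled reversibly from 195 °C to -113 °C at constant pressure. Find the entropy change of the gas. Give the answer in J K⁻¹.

In kelvin: T₁ = 468.15 K, T₂ = 160.15 K. At constant pressure, ΔS = nC_p ln(T₂/T₁) with C_p = 7R/2 = 29.1 J mol⁻¹ K⁻¹.
ΔS = 2.76 × 29.1 × ln(160.15/468.15) = -86.2 J/K.

ΔS = -86.2 J/K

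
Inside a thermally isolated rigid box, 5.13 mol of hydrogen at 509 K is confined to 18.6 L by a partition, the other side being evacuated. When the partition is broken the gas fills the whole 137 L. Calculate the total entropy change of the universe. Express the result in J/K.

No heat is exchanged and no work is done, so the ideal-gas temperature stays constant.
Entropy is a state function; using a reversible isothermal path, ΔS_gas = nR ln(V₂/V₁) = 5.13 × 8.314 × ln(137/18.6) = 85.2 J/K.
The insulated surroundings exchange no heat, so ΔS_surr = 0 and ΔS_universe = ΔS_gas.

ΔS_universe = 85.2 J/K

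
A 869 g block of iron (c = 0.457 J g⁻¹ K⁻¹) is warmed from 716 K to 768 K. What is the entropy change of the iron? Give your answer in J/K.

ΔS = 27.8 J/K

ΔS = ∫dQ_rev/T = m c ln(T₂/T₁) = 869 × 0.457 × ln(768/716) = 27.8 J/K.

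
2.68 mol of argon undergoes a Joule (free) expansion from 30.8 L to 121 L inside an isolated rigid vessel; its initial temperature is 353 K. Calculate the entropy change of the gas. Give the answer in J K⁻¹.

ΔS_gas = 30.5 J/K

No heat is exchanged and no work is done, so the ideal-gas temperature stays constant.
Entropy is a state function; using a reversible isothermal path, ΔS_gas = nR ln(V₂/V₁) = 2.68 × 8.314 × ln(121/30.8) = 30.5 J/K.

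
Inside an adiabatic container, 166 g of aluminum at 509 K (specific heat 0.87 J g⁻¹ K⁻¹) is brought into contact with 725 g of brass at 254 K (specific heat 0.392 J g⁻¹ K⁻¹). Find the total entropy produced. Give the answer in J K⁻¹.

Energy balance: T_f = (m₁c₁T₁ + m₂c₂T₂)/(m₁c₁ + m₂c₂) = 339.92 K.
ΔS₁ = m₁c₁ ln(T_f/T₁) = 144.42 × ln(339.92/509) = -58.31 J/K.
ΔS₂ = m₂c₂ ln(T_f/T₂) = 284.2 × ln(339.92/254) = 82.81 J/K.
ΔS_total = -58.31 + 82.81 = 24.5 J/K.

ΔS_total = 24.5 J/K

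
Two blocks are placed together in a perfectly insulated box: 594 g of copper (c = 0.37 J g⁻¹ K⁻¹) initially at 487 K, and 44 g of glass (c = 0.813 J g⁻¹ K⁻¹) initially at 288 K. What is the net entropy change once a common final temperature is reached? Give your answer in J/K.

ΔS_total = 3.74 J/K

Energy balance: T_f = (m₁c₁T₁ + m₂c₂T₂)/(m₁c₁ + m₂c₂) = 459.14 K.
ΔS₁ = m₁c₁ ln(T_f/T₁) = 219.78 × ln(459.14/487) = -12.945 J/K.
ΔS₂ = m₂c₂ ln(T_f/T₂) = 35.772 × ln(459.14/288) = 16.684 J/K.
ΔS_total = -12.945 + 16.684 = 3.74 J/K.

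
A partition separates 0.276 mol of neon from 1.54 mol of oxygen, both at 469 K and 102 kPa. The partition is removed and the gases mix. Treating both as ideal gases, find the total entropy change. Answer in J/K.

Mole fractions: x_A = 0.276/1.82 = 0.152, x_B = 0.848.
ΔS_mix = −R(n_A ln x_A + n_B ln x_B) = −8.314 × (0.276 ln 0.152 + 1.54 ln 0.848) = 6.43 J/K.

ΔS_mix = 6.43 J/K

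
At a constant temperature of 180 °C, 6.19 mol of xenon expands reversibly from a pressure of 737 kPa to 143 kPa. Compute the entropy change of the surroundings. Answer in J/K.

ΔS_surr = -84.4 J/K

For an isothermal ideal gas ΔS_gas = nR ln(P₁/P₂) = 6.19 × 8.314 × ln(737/143) = 84.4 J/K.
The process is reversible, so ΔS_surr = −ΔS_gas = -84.4 J/K and ΔS_universe = 0.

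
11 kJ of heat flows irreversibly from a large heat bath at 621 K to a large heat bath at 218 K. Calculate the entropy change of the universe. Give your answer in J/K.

ΔS_hot = −Q/T_H = −11000/621 = -17.713 J/K and ΔS_cold = +Q/T_C = 11000/218 = 50.459 J/K.
ΔS_total = -17.713 + 50.459 = 32.7 J/K, positive as the second law requires.

ΔS_total = 32.7 J/K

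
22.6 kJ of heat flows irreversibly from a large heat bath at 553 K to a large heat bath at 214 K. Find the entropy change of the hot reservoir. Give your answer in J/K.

The hot reservoir loses heat Q, so ΔS_hot = −Q/T_H = −22600/553 = -40.9 J/K.

ΔS_hot = -40.9 J/K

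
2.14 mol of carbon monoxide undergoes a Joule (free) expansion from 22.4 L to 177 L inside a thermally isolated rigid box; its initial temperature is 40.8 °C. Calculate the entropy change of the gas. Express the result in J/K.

ΔS_gas = 36.8 J/K

No heat is exchanged and no work is done, so the ideal-gas temperature stays constant.
Entropy is a state function; using a reversible isothermal path, ΔS_gas = nR ln(V₂/V₁) = 2.14 × 8.314 × ln(177/22.4) = 36.8 J/K.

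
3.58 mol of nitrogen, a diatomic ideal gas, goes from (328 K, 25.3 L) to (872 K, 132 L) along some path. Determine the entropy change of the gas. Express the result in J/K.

Entropy is a state function: ΔS = nC_V ln(T₂/T₁) + nR ln(V₂/V₁), with C_V = 5R/2 = 20.79 J mol⁻¹ K⁻¹ for a diatomic ideal gas.
ΔS = 3.58 × [20.79 × ln(872/328) + 8.314 × ln(132/25.3)] = 122 J/K.

ΔS = 122 J/K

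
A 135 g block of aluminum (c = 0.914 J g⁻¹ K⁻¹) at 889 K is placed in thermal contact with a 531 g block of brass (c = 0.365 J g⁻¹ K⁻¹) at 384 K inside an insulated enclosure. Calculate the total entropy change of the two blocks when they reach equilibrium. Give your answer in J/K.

Energy balance: T_f = (m₁c₁T₁ + m₂c₂T₂)/(m₁c₁ + m₂c₂) = 580.44 K.
ΔS₁ = m₁c₁ ln(T_f/T₁) = 123.39 × ln(580.44/889) = -52.6 J/K.
ΔS₂ = m₂c₂ ln(T_f/T₂) = 193.815 × ln(580.44/384) = 80.07 J/K.
ΔS_total = -52.6 + 80.07 = 27.5 J/K.

ΔS_total = 27.5 J/K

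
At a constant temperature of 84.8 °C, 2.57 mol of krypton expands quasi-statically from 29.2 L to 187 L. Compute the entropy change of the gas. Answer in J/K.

ΔS_gas = 39.7 J/K

For an isothermal ideal gas ΔS_gas = nR ln(V₂/V₁) = 2.57 × 8.314 × ln(187/29.2) = 39.7 J/K.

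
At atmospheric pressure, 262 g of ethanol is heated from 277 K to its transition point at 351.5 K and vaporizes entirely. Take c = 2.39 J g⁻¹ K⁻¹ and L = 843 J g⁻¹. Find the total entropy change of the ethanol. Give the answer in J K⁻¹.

Warming step: ΔS₁ = m c ln(T_tr/T_i) = 262 × 2.39 × ln(351.5/277) = 149.2 J/K.
Phase change: ΔS₂ = +mL/T_tr = 262 × 843 / 351.5 = 628.4 J/K.
ΔS_total = (149.2) + (628.4) = 778 J/K.

ΔS = 778 J/K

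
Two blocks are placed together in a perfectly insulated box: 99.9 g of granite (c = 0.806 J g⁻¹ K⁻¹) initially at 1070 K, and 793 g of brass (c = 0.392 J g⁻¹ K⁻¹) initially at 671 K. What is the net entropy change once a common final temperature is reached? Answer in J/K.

ΔS_total = 7.6 J/K

Energy balance: T_f = (m₁c₁T₁ + m₂c₂T₂)/(m₁c₁ + m₂c₂) = 753.09 K.
ΔS₁ = m₁c₁ ln(T_f/T₁) = 80.5194 × ln(753.09/1070) = -28.28 J/K.
ΔS₂ = m₂c₂ ln(T_f/T₂) = 310.856 × ln(753.09/671) = 35.88 J/K.
ΔS_total = -28.28 + 35.88 = 7.6 J/K.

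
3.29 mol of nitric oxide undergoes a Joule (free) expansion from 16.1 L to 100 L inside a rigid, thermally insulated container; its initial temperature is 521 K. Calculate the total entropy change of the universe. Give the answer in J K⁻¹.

For an ideal gas in free expansion Q = 0 and W = 0, so T is unchanged.
Entropy is a state function; using a reversible isothermal path, ΔS_gas = nR ln(V₂/V₁) = 3.29 × 8.314 × ln(100/16.1) = 50 J/K.
The insulated surroundings exchange no heat, so ΔS_surr = 0 and ΔS_universe = ΔS_gas.

ΔS_universe = 50 J/K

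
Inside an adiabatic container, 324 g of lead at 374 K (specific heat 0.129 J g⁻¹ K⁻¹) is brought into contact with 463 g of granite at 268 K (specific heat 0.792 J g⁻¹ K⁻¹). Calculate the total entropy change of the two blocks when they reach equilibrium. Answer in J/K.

Energy balance: T_f = (m₁c₁T₁ + m₂c₂T₂)/(m₁c₁ + m₂c₂) = 278.85 K.
ΔS₁ = m₁c₁ ln(T_f/T₁) = 41.796 × ln(278.85/374) = -12.27 J/K.
ΔS₂ = m₂c₂ ln(T_f/T₂) = 366.696 × ln(278.85/268) = 14.55 J/K.
ΔS_total = -12.27 + 14.55 = 2.28 J/K.

ΔS_total = 2.28 J/K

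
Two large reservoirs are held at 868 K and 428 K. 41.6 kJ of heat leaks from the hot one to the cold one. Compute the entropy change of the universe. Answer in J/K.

ΔS_hot = −Q/T_H = −41600/868 = -47.93 J/K and ΔS_cold = +Q/T_C = 41600/428 = 97.2 J/K.
ΔS_total = -47.93 + 97.2 = 49.3 J/K, positive as the second law requires.

ΔS_total = 49.3 J/K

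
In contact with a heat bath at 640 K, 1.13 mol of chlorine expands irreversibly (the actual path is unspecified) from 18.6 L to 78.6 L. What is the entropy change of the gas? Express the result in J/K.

ΔS_gas = 13.5 J/K

Entropy is a state function, so ΔS_gas depends only on the end states.
For an isothermal ideal gas ΔS_gas = nR ln(V₂/V₁) = 1.13 × 8.314 × ln(78.6/18.6) = 13.5 J/K.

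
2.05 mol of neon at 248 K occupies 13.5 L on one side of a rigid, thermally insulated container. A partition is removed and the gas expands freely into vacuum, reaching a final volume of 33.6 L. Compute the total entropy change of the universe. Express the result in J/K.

ΔS_universe = 15.5 J/K

For an ideal gas in free expansion Q = 0 and W = 0, so T is unchanged.
Entropy is a state function; using a reversible isothermal path, ΔS_gas = nR ln(V₂/V₁) = 2.05 × 8.314 × ln(33.6/13.5) = 15.5 J/K.
The insulated surroundings exchange no heat, so ΔS_surr = 0 and ΔS_universe = ΔS_gas.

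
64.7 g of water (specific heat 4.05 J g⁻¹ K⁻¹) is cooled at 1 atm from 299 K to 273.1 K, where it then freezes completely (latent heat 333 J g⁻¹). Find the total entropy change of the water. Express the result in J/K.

Cooling step: ΔS₁ = m c ln(T_tr/T_i) = 64.7 × 4.05 × ln(273.1/299) = -23.74 J/K.
Phase change: ΔS₂ = −mL/T_tr = −64.7 × 333 / 273.1 = -78.89 J/K.
ΔS_total = (-23.74) + (-78.89) = -103 J/K.

ΔS = -103 J/K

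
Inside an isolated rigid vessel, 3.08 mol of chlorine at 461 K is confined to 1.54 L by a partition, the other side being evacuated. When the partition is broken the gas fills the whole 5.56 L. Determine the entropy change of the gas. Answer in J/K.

No heat is exchanged and no work is done, so the ideal-gas temperature stays constant.
Entropy is a state function; using a reversible isothermal path, ΔS_gas = nR ln(V₂/V₁) = 3.08 × 8.314 × ln(5.56/1.54) = 32.9 J/K.

ΔS_gas = 32.9 J/K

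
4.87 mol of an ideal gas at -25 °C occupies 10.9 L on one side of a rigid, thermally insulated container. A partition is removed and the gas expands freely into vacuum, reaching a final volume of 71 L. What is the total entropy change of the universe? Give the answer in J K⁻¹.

ΔS_universe = 75.9 J/K

No heat is exchanged and no work is done, so the ideal-gas temperature stays constant.
Entropy is a state function; using a reversible isothermal path, ΔS_gas = nR ln(V₂/V₁) = 4.87 × 8.314 × ln(71/10.9) = 75.9 J/K.
The insulated surroundings exchange no heat, so ΔS_surr = 0 and ΔS_universe = ΔS_gas.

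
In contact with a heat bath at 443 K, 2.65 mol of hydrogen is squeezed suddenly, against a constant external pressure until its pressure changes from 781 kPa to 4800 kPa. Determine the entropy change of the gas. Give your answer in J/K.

ΔS_gas = -40 J/K

Entropy is a state function, so ΔS_gas depends only on the end states.
For an isothermal ideal gas ΔS_gas = nR ln(P₁/P₂) = 2.65 × 8.314 × ln(781/4800) = -40 J/K.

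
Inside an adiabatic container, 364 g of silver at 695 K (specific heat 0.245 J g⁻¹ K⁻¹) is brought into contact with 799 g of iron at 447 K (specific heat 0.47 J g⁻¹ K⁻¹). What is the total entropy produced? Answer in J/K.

Energy balance: T_f = (m₁c₁T₁ + m₂c₂T₂)/(m₁c₁ + m₂c₂) = 494.59 K.
ΔS₁ = m₁c₁ ln(T_f/T₁) = 89.18 × ln(494.59/695) = -30.337 J/K.
ΔS₂ = m₂c₂ ln(T_f/T₂) = 375.53 × ln(494.59/447) = 37.994 J/K.
ΔS_total = -30.337 + 37.994 = 7.66 J/K.

ΔS_total = 7.66 J/K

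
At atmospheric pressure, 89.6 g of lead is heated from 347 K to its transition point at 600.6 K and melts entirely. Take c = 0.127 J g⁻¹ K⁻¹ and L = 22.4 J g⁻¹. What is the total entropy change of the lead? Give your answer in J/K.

Warming step: ΔS₁ = m c ln(T_tr/T_i) = 89.6 × 0.127 × ln(600.6/347) = 6.2427 J/K.
Phase change: ΔS₂ = +mL/T_tr = 89.6 × 22.4 / 600.6 = 3.3417 J/K.
ΔS_total = (6.2427) + (3.3417) = 9.58 J/K.

ΔS = 9.58 J/K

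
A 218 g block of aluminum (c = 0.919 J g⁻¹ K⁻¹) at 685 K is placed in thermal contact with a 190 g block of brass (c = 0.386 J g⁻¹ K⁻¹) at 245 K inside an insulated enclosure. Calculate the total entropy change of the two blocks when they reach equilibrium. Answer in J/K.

Energy balance: T_f = (m₁c₁T₁ + m₂c₂T₂)/(m₁c₁ + m₂c₂) = 567.09 K.
ΔS₁ = m₁c₁ ln(T_f/T₁) = 200.342 × ln(567.09/685) = -37.84 J/K.
ΔS₂ = m₂c₂ ln(T_f/T₂) = 73.34 × ln(567.09/245) = 61.55 J/K.
ΔS_total = -37.84 + 61.55 = 23.7 J/K.

ΔS_total = 23.7 J/K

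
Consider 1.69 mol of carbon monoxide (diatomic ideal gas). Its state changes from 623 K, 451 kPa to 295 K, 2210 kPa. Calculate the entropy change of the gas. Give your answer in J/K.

ΔS = -59.1 J/K

ΔS = nC_p ln(T₂/T₁) − nR ln(P₂/P₁), with C_p = 7R/2 = 29.1 J mol⁻¹ K⁻¹ for a diatomic ideal gas.
ΔS = 1.69 × [29.1 × ln(295/623) − 8.314 × ln(2210/451)] = -59.1 J/K.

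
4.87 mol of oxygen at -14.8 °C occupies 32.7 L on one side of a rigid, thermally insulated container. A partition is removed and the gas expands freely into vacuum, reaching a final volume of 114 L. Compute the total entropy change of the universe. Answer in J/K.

ΔS_universe = 50.6 J/K

For an ideal gas in free expansion Q = 0 and W = 0, so T is unchanged.
Entropy is a state function; using a reversible isothermal path, ΔS_gas = nR ln(V₂/V₁) = 4.87 × 8.314 × ln(114/32.7) = 50.6 J/K.
The insulated surroundings exchange no heat, so ΔS_surr = 0 and ΔS_universe = ΔS_gas.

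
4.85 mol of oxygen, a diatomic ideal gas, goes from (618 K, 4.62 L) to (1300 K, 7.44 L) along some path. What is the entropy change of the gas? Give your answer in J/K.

Entropy is a state function: ΔS = nC_V ln(T₂/T₁) + nR ln(V₂/V₁), with C_V = 5R/2 = 20.79 J mol⁻¹ K⁻¹ for a diatomic ideal gas.
ΔS = 4.85 × [20.79 × ln(1300/618) + 8.314 × ln(7.44/4.62)] = 94.2 J/K.

ΔS = 94.2 J/K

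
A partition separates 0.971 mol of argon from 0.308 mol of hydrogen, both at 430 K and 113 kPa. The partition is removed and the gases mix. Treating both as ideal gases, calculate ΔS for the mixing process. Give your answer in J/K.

ΔS_mix = 5.87 J/K

Mole fractions: x_A = 0.971/1.28 = 0.759, x_B = 0.241.
ΔS_mix = −R(n_A ln x_A + n_B ln x_B) = −8.314 × (0.971 ln 0.759 + 0.308 ln 0.241) = 5.87 J/K.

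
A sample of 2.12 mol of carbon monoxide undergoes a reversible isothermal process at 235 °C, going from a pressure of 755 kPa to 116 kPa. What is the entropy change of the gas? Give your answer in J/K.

For an isothermal ideal gas ΔS_gas = nR ln(P₁/P₂) = 2.12 × 8.314 × ln(755/116) = 33 J/K.

ΔS_gas = 33 J/K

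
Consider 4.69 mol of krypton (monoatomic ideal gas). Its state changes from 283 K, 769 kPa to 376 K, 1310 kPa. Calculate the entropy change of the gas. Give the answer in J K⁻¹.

ΔS = 6.93 J/K

ΔS = nC_p ln(T₂/T₁) − nR ln(P₂/P₁), with C_p = 5R/2 = 20.79 J mol⁻¹ K⁻¹ for a monoatomic ideal gas.
ΔS = 4.69 × [20.79 × ln(376/283) − 8.314 × ln(1310/769)] = 6.93 J/K.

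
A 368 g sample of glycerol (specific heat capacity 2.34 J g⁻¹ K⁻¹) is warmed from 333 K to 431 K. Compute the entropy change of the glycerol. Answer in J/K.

ΔS = 222 J/K

ΔS = ∫dQ_rev/T = m c ln(T₂/T₁) = 368 × 2.34 × ln(431/333) = 222 J/K.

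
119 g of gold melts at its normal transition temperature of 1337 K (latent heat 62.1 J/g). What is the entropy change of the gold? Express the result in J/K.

Heat absorbed by the substance: Q = mL = 119 × 62.1 = 7389.9 J.
At constant T, ΔS = Q_rev/T = 7389.9 / 1337 = 5.53 J/K.

ΔS = 5.53 J/K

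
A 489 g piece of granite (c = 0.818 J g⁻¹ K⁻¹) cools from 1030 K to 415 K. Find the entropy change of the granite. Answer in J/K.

ΔS = -364 J/K

ΔS = ∫dQ_rev/T = m c ln(T₂/T₁) = 489 × 0.818 × ln(415/1030) = -364 J/K.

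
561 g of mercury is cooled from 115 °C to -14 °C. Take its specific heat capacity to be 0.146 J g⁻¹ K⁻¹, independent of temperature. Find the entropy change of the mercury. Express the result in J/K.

In kelvin: T₁ = 388.15 K, T₂ = 259.15 K. ΔS = ∫dQ_rev/T = m c ln(T₂/T₁) = 561 × 0.146 × ln(259.15/388.15) = -33.1 J/K.

ΔS = -33.1 J/K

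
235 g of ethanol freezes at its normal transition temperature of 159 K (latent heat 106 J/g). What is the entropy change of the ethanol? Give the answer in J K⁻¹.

ΔS = -157 J/K

Heat released by the substance: Q = −mL = −235 × 106 = −24910 J.
At constant T, ΔS = Q_rev/T = −24910 / 159 = -157 J/K.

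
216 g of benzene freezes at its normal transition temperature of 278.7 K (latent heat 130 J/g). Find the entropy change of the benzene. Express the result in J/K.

Heat released by the substance: Q = −mL = −216 × 130 = −28080 J.
At constant T, ΔS = Q_rev/T = −28080 / 278.7 = -101 J/K.

ΔS = -101 J/K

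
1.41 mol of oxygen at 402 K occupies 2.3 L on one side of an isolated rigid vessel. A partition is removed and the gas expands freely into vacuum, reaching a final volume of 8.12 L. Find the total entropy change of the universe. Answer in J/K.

For an ideal gas in free expansion Q = 0 and W = 0, so T is unchanged.
Entropy is a state function; using a reversible isothermal path, ΔS_gas = nR ln(V₂/V₁) = 1.41 × 8.314 × ln(8.12/2.3) = 14.8 J/K.
The insulated surroundings exchange no heat, so ΔS_surr = 0 and ΔS_universe = ΔS_gas.

ΔS_universe = 14.8 J/K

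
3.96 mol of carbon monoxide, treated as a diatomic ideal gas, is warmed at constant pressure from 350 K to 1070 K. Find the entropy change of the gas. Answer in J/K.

ΔS = 129 J/K

At constant pressure, ΔS = nC_p ln(T₂/T₁) with C_p = 7R/2 = 29.1 J mol⁻¹ K⁻¹.
ΔS = 3.96 × 29.1 × ln(1070/350) = 129 J/K.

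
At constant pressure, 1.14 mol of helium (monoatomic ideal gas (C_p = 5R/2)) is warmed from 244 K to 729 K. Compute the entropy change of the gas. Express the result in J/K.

ΔS = 25.9 J/K

At constant pressure, ΔS = nC_p ln(T₂/T₁) with C_p = 5R/2 = 20.79 J mol⁻¹ K⁻¹.
ΔS = 1.14 × 20.79 × ln(729/244) = 25.9 J/K.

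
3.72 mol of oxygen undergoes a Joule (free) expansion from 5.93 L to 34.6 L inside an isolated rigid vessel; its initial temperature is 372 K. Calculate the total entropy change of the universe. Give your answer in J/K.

No heat is exchanged and no work is done, so the ideal-gas temperature stays constant.
Entropy is a state function; using a reversible isothermal path, ΔS_gas = nR ln(V₂/V₁) = 3.72 × 8.314 × ln(34.6/5.93) = 54.6 J/K.
The insulated surroundings exchange no heat, so ΔS_surr = 0 and ΔS_universe = ΔS_gas.

ΔS_universe = 54.6 J/K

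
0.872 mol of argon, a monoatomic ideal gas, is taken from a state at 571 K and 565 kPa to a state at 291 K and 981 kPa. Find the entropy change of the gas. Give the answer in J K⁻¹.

ΔS = -16.2 J/K

ΔS = nC_p ln(T₂/T₁) − nR ln(P₂/P₁), with C_p = 5R/2 = 20.79 J mol⁻¹ K⁻¹ for a monoatomic ideal gas.
ΔS = 0.872 × [20.79 × ln(291/571) − 8.314 × ln(981/565)] = -16.2 J/K.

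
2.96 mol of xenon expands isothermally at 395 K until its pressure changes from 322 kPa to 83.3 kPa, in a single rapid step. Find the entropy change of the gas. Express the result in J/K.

Entropy is a state function, so ΔS_gas depends only on the end states.
For an isothermal ideal gas ΔS_gas = nR ln(P₁/P₂) = 2.96 × 8.314 × ln(322/83.3) = 33.3 J/K.

ΔS_gas = 33.3 J/K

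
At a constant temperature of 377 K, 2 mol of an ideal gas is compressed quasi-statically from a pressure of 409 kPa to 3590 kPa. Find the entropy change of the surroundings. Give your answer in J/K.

ΔS_surr = 36.1 J/K

For an isothermal ideal gas ΔS_gas = nR ln(P₁/P₂) = 2 × 8.314 × ln(409/3590) = -36.1 J/K.
The process is reversible, so ΔS_surr = −ΔS_gas = 36.1 J/K and ΔS_universe = 0.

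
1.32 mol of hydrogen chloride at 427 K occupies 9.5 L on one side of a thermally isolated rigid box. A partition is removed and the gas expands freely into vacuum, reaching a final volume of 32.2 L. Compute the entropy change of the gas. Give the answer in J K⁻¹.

ΔS_gas = 13.4 J/K

For an ideal gas in free expansion Q = 0 and W = 0, so T is unchanged.
Entropy is a state function; using a reversible isothermal path, ΔS_gas = nR ln(V₂/V₁) = 1.32 × 8.314 × ln(32.2/9.5) = 13.4 J/K.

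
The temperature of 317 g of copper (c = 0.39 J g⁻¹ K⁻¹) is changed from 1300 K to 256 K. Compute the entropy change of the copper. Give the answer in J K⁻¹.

ΔS = -201 J/K

ΔS = ∫dQ_rev/T = m c ln(T₂/T₁) = 317 × 0.39 × ln(256/1300) = -201 J/K.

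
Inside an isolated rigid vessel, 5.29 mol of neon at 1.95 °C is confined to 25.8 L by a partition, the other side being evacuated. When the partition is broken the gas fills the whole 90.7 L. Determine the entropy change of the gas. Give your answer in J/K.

For an ideal gas in free expansion Q = 0 and W = 0, so T is unchanged.
Entropy is a state function; using a reversible isothermal path, ΔS_gas = nR ln(V₂/V₁) = 5.29 × 8.314 × ln(90.7/25.8) = 55.3 J/K.

ΔS_gas = 55.3 J/K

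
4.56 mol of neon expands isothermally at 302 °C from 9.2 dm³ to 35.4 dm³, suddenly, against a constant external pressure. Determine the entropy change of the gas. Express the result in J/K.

ΔS_gas = 51.1 J/K

Entropy is a state function, so ΔS_gas depends only on the end states.
For an isothermal ideal gas ΔS_gas = nR ln(V₂/V₁) = 4.56 × 8.314 × ln(35.4/9.2) = 51.1 J/K.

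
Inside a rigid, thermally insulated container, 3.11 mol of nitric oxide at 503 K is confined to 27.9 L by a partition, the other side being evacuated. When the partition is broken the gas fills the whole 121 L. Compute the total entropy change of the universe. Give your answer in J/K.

For an ideal gas in free expansion Q = 0 and W = 0, so T is unchanged.
Entropy is a state function; using a reversible isothermal path, ΔS_gas = nR ln(V₂/V₁) = 3.11 × 8.314 × ln(121/27.9) = 37.9 J/K.
The insulated surroundings exchange no heat, so ΔS_surr = 0 and ΔS_universe = ΔS_gas.

ΔS_universe = 37.9 J/K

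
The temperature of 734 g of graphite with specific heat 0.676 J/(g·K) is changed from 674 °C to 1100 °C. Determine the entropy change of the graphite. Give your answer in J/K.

In kelvin: T₁ = 947.15 K, T₂ = 1373.15 K. ΔS = ∫dQ_rev/T = m c ln(T₂/T₁) = 734 × 0.676 × ln(1373.15/947.15) = 184 J/K.

ΔS = 184 J/K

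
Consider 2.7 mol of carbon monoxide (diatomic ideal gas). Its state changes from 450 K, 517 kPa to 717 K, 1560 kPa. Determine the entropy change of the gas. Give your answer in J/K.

ΔS = 11.8 J/K

ΔS = nC_p ln(T₂/T₁) − nR ln(P₂/P₁), with C_p = 7R/2 = 29.1 J mol⁻¹ K⁻¹ for a diatomic ideal gas.
ΔS = 2.7 × [29.1 × ln(717/450) − 8.314 × ln(1560/517)] = 11.8 J/K.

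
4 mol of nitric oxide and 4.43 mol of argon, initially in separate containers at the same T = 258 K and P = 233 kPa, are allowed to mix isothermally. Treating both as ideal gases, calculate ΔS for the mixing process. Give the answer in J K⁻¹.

Mole fractions: x_A = 4/8.43 = 0.474, x_B = 0.526.
ΔS_mix = −R(n_A ln x_A + n_B ln x_B) = −8.314 × (4 ln 0.474 + 4.43 ln 0.526) = 48.5 J/K.

ΔS_mix = 48.5 J/K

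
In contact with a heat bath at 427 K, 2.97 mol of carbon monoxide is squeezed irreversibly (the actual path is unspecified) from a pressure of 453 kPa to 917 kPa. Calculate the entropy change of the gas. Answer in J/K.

Entropy is a state function, so ΔS_gas depends only on the end states.
For an isothermal ideal gas ΔS_gas = nR ln(P₁/P₂) = 2.97 × 8.314 × ln(453/917) = -17.4 J/K.

ΔS_gas = -17.4 J/K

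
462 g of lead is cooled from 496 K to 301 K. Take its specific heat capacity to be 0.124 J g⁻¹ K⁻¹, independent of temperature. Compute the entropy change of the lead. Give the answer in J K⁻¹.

ΔS = ∫dQ_rev/T = m c ln(T₂/T₁) = 462 × 0.124 × ln(301/496) = -28.6 J/K.

ΔS = -28.6 J/K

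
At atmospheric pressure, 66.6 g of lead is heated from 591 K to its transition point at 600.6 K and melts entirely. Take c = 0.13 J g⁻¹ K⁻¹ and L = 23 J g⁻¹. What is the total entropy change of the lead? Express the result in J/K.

ΔS = 2.69 J/K

Warming step: ΔS₁ = m c ln(T_tr/T_i) = 66.6 × 0.13 × ln(600.6/591) = 0.1395 J/K.
Phase change: ΔS₂ = +mL/T_tr = 66.6 × 23 / 600.6 = 2.55 J/K.
ΔS_total = (0.1395) + (2.55) = 2.69 J/K.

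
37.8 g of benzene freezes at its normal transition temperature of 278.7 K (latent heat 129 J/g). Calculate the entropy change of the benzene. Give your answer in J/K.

Heat released by the substance: Q = −mL = −37.8 × 129 = −4876.2 J.
At constant T, ΔS = Q_rev/T = −4876.2 / 278.7 = -17.5 J/K.

ΔS = -17.5 J/K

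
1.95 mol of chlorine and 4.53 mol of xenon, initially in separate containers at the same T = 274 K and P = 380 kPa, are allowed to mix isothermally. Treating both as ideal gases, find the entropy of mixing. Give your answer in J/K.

ΔS_mix = 33 J/K

Mole fractions: x_A = 1.95/6.48 = 0.301, x_B = 0.699.
ΔS_mix = −R(n_A ln x_A + n_B ln x_B) = −8.314 × (1.95 ln 0.301 + 4.53 ln 0.699) = 33 J/K.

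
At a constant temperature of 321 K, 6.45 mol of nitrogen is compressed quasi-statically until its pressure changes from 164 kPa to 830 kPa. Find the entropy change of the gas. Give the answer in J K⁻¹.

For an isothermal ideal gas ΔS_gas = nR ln(P₁/P₂) = 6.45 × 8.314 × ln(164/830) = -87 J/K.

ΔS_gas = -87 J/K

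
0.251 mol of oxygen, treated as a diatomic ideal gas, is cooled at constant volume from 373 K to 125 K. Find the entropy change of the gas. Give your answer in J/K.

ΔS = -5.7 J/K

At constant volume, ΔS = nC_V ln(T₂/T₁) with C_V = 5R/2 = 20.79 J mol⁻¹ K⁻¹.
ΔS = 0.251 × 20.79 × ln(125/373) = -5.7 J/K.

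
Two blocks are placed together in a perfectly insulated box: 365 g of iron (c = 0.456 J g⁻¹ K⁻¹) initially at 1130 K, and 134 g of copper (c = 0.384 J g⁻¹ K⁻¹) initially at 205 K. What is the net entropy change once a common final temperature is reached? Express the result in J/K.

ΔS_total = 41 J/K

Energy balance: T_f = (m₁c₁T₁ + m₂c₂T₂)/(m₁c₁ + m₂c₂) = 911.56 K.
ΔS₁ = m₁c₁ ln(T_f/T₁) = 166.44 × ln(911.56/1130) = -35.75 J/K.
ΔS₂ = m₂c₂ ln(T_f/T₂) = 51.456 × ln(911.56/205) = 76.78 J/K.
ΔS_total = -35.75 + 76.78 = 41 J/K.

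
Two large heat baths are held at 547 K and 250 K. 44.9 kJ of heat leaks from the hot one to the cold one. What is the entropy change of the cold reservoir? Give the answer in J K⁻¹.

ΔS_cold = 180 J/K

The cold reservoir gains heat Q, so ΔS_cold = +Q/T_C = 44900/250 = 180 J/K.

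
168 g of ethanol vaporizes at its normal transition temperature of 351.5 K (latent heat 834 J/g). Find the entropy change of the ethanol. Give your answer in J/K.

Heat absorbed by the substance: Q = mL = 168 × 834 = 140112 J.
At constant T, ΔS = Q_rev/T = 140112 / 351.5 = 399 J/K.

ΔS = 399 J/K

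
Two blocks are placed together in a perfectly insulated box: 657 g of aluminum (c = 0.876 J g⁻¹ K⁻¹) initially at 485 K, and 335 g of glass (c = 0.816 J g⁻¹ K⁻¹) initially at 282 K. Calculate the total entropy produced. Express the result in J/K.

ΔS_total = 25.3 J/K

Energy balance: T_f = (m₁c₁T₁ + m₂c₂T₂)/(m₁c₁ + m₂c₂) = 419.63 K.
ΔS₁ = m₁c₁ ln(T_f/T₁) = 575.532 × ln(419.63/485) = -83.323 J/K.
ΔS₂ = m₂c₂ ln(T_f/T₂) = 273.36 × ln(419.63/282) = 108.65 J/K.
ΔS_total = -83.323 + 108.65 = 25.3 J/K.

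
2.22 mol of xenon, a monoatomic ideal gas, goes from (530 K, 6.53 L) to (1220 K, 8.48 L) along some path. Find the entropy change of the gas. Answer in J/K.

Entropy is a state function: ΔS = nC_V ln(T₂/T₁) + nR ln(V₂/V₁), with C_V = 3R/2 = 12.47 J mol⁻¹ K⁻¹ for a monoatomic ideal gas.
ΔS = 2.22 × [12.47 × ln(1220/530) + 8.314 × ln(8.48/6.53)] = 27.9 J/K.

ΔS = 27.9 J/K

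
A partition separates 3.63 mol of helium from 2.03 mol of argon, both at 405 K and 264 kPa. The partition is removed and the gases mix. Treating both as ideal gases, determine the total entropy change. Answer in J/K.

ΔS_mix = 30.7 J/K

Mole fractions: x_A = 3.63/5.66 = 0.641, x_B = 0.359.
ΔS_mix = −R(n_A ln x_A + n_B ln x_B) = −8.314 × (3.63 ln 0.641 + 2.03 ln 0.359) = 30.7 J/K.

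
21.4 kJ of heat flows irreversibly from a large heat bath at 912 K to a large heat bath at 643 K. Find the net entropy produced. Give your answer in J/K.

ΔS_total = 9.82 J/K

ΔS_hot = −Q/T_H = −21400/912 = -23.46 J/K and ΔS_cold = +Q/T_C = 21400/643 = 33.28 J/K.
ΔS_total = -23.46 + 33.28 = 9.82 J/K, positive as the second law requires.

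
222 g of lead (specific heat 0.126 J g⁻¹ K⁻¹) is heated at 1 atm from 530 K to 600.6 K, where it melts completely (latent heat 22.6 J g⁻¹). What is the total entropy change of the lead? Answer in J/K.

ΔS = 11.9 J/K

Warming step: ΔS₁ = m c ln(T_tr/T_i) = 222 × 0.126 × ln(600.6/530) = 3.498 J/K.
Phase change: ΔS₂ = +mL/T_tr = 222 × 22.6 / 600.6 = 8.354 J/K.
ΔS_total = (3.498) + (8.354) = 11.9 J/K.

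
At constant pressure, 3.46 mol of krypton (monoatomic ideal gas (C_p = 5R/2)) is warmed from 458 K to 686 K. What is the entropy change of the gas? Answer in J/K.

At constant pressure, ΔS = nC_p ln(T₂/T₁) with C_p = 5R/2 = 20.79 J mol⁻¹ K⁻¹.
ΔS = 3.46 × 20.79 × ln(686/458) = 29.1 J/K.

ΔS = 29.1 J/K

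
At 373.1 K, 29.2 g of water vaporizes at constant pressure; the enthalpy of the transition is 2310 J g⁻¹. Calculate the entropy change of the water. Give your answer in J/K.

Heat absorbed by the substance: Q = mL = 29.2 × 2310 = 67452 J.
At constant T, ΔS = Q_rev/T = 67452 / 373.1 = 181 J/K.

ΔS = 181 J/K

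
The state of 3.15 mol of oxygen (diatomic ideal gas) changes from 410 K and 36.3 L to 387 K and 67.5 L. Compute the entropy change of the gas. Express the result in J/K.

Entropy is a state function: ΔS = nC_V ln(T₂/T₁) + nR ln(V₂/V₁), with C_V = 5R/2 = 20.79 J mol⁻¹ K⁻¹ for a diatomic ideal gas.
ΔS = 3.15 × [20.79 × ln(387/410) + 8.314 × ln(67.5/36.3)] = 12.5 J/K.

ΔS = 12.5 J/K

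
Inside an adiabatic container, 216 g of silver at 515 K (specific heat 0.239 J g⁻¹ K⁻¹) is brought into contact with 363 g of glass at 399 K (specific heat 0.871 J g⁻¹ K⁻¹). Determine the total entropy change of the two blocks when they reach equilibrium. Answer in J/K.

Energy balance: T_f = (m₁c₁T₁ + m₂c₂T₂)/(m₁c₁ + m₂c₂) = 415.28 K.
ΔS₁ = m₁c₁ ln(T_f/T₁) = 51.624 × ln(415.28/515) = -11.11 J/K.
ΔS₂ = m₂c₂ ln(T_f/T₂) = 316.173 × ln(415.28/399) = 12.65 J/K.
ΔS_total = -11.11 + 12.65 = 1.54 J/K.

ΔS_total = 1.54 J/K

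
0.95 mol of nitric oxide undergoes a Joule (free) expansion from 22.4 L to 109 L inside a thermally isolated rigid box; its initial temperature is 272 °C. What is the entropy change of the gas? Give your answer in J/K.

ΔS_gas = 12.5 J/K

For an ideal gas in free expansion Q = 0 and W = 0, so T is unchanged.
Entropy is a state function; using a reversible isothermal path, ΔS_gas = nR ln(V₂/V₁) = 0.95 × 8.314 × ln(109/22.4) = 12.5 J/K.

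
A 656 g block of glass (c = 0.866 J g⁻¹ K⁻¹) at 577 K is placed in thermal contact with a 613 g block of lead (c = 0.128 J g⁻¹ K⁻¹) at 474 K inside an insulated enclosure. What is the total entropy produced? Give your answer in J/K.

Energy balance: T_f = (m₁c₁T₁ + m₂c₂T₂)/(m₁c₁ + m₂c₂) = 564.5 K.
ΔS₁ = m₁c₁ ln(T_f/T₁) = 568.096 × ln(564.5/577) = -12.44 J/K.
ΔS₂ = m₂c₂ ln(T_f/T₂) = 78.464 × ln(564.5/474) = 13.71 J/K.
ΔS_total = -12.44 + 13.71 = 1.27 J/K.

ΔS_total = 1.27 J/K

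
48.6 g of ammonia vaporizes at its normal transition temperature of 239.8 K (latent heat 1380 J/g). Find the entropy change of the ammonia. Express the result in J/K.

ΔS = 280 J/K

Heat absorbed by the substance: Q = mL = 48.6 × 1380 = 67068 J.
At constant T, ΔS = Q_rev/T = 67068 / 239.8 = 280 J/K.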